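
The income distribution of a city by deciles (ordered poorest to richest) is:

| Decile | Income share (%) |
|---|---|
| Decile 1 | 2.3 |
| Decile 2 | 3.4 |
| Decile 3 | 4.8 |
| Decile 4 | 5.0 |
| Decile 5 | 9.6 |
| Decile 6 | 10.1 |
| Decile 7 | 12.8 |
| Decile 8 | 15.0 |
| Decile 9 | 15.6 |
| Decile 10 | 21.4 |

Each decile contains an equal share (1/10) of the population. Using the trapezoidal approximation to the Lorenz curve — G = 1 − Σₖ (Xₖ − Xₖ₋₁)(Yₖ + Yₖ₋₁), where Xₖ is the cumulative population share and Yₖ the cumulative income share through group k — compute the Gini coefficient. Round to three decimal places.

Cumulative income shares Yₖ: 0.0230, 0.0570, 0.1050, 0.1550, 0.2510, 0.3520, 0.4800, 0.6300, 0.7860, 1.0000
Σ (Xₖ−Xₖ₋₁)(Yₖ+Yₖ₋₁) = (1/10)(0.0230+0.0000) + (1/10)(0.0570+0.0230) + (1/10)(0.1050+0.0570) + (1/10)(0.1550+0.1050) + (1/10)(0.2510+0.1550) + (1/10)(0.3520+0.2510) + (1/10)(0.4800+0.3520) + (1/10)(0.6300+0.4800) + (1/10)(0.7860+0.6300) + (1/10)(1.0000+0.7860)
  = 0.0023 + 0.0080 + 0.0162 + 0.0260 + 0.0406 + 0.0603 + 0.0832 + 0.1110 + 0.1416 + 0.1786 = 0.6678
G = 1 − 0.6678 = 0.3322

0.332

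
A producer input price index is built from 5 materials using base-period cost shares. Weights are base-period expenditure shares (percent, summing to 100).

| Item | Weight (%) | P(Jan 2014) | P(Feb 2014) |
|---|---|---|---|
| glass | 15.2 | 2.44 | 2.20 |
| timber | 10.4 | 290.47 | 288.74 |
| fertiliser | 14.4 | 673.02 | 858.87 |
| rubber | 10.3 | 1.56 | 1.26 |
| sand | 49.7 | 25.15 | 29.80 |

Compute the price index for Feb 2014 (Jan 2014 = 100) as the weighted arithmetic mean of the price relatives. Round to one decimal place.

109.6

glass: 15.2 × (2.20/2.44) = 15.2 × 0.901639 = 13.7049
timber: 10.4 × (288.74/290.47) = 10.4 × 0.994044 = 10.3381
fertiliser: 14.4 × (858.87/673.02) = 14.4 × 1.276143 = 18.3765
rubber: 10.3 × (1.26/1.56) = 10.3 × 0.807692 = 8.3192
sand: 49.7 × (29.80/25.15) = 49.7 × 1.184891 = 58.8891
Index = Σ wᵢ·(p₁ᵢ/p₀ᵢ) = 13.7049 + 10.3381 + 18.3765 + 8.3192 + 58.8891 = 109.6277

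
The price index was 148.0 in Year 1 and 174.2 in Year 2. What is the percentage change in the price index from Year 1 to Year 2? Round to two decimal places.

Change = (174.2 − 148.0) / 148.0 × 100
       = 26.2 / 148.0 × 100 = 17.7027%

17.70%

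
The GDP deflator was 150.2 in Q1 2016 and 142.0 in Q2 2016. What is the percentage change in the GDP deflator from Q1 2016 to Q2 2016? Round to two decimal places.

-5.46%

Change = (142.0 − 150.2) / 150.2 × 100
       = -8.2 / 150.2 × 100 = -5.4594%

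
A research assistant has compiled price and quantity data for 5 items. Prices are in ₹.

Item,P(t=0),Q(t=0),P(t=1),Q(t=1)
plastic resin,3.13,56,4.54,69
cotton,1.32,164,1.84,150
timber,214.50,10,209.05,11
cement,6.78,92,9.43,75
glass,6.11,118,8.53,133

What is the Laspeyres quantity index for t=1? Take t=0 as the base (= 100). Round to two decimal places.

Laspeyres quantity index uses base-period prices as weights.
ΣP(t=0)·Q(t=1) = 3.13×69 + 1.32×150 + 214.50×11 + 6.78×75 + 6.11×133 = 215.97 + 198 + 2359.5 + 508.5 + 812.63 = 4094.6
ΣP(t=0)·Q(t=0) = 3.13×56 + 1.32×164 + 214.50×10 + 6.78×92 + 6.11×118 = 175.28 + 216.48 + 2145 + 623.76 + 720.98 = 3881.5
Index = 4094.6 / 3881.5 × 100 = 105.4901

105.49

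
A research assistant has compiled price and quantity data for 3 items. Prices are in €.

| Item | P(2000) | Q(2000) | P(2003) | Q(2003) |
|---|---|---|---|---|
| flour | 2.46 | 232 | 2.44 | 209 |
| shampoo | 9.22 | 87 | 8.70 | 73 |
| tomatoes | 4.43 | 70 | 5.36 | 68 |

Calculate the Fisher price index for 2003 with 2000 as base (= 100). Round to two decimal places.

101.16

Laspeyres component (base-period weights):
ΣP(2003)Q(2000) = 2.44×232 + 8.70×87 + 5.36×70 = 566.08 + 756.9 + 375.2 = 1698.18
ΣP(2000)Q(2000) = 2.46×232 + 9.22×87 + 4.43×70 = 570.72 + 802.14 + 310.1 = 1682.96
L = 1698.18 / 1682.96 × 100 = 100.9044
Paasche component (current-period weights):
ΣP(2003)Q(2003) = 2.44×209 + 8.70×73 + 5.36×68 = 509.96 + 635.1 + 364.48 = 1509.54
ΣP(2000)Q(2003) = 2.46×209 + 9.22×73 + 4.43×68 = 514.14 + 673.06 + 301.24 = 1488.44
P = 1509.54 / 1488.44 × 100 = 101.4176
Fisher = √(L × P) = √(100.9044 × 101.4176) = 101.1606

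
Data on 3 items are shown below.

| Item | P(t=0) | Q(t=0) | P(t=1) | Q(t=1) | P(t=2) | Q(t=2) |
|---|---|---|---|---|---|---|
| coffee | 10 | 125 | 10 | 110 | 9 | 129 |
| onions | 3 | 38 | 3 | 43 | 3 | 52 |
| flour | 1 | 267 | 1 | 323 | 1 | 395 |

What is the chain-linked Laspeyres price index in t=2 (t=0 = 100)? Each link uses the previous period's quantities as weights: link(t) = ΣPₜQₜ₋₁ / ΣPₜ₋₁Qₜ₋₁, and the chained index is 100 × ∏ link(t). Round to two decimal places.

92.91

Link t=0→t=1:
ΣP(t=1)Q(t=0) = 10×125 + 3×38 + 1×267 = 1250 + 114 + 267 = 1631
ΣP(t=0)Q(t=0) = 10×125 + 3×38 + 1×267 = 1250 + 114 + 267 = 1631
link = 1631/1631 = 1.000000
Link t=1→t=2:
ΣP(t=2)Q(t=1) = 9×110 + 3×43 + 1×323 = 990 + 129 + 323 = 1442
ΣP(t=1)Q(t=1) = 10×110 + 3×43 + 1×323 = 1100 + 129 + 323 = 1552
link = 1442/1552 = 0.929124
Chained index = 100 × 1.000000 × 0.929124 = 92.9124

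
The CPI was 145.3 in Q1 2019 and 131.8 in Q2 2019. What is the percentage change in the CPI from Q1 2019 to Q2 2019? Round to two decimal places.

-9.29%

Change = (131.8 − 145.3) / 145.3 × 100
       = -13.5 / 145.3 × 100 = -9.2911%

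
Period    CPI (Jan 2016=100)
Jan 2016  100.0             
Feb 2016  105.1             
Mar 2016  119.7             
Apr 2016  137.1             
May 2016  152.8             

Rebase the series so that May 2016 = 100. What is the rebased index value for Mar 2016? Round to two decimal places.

78.34

Rebased(Mar 2016) = 119.7 / 152.8 × 100 = 78.3377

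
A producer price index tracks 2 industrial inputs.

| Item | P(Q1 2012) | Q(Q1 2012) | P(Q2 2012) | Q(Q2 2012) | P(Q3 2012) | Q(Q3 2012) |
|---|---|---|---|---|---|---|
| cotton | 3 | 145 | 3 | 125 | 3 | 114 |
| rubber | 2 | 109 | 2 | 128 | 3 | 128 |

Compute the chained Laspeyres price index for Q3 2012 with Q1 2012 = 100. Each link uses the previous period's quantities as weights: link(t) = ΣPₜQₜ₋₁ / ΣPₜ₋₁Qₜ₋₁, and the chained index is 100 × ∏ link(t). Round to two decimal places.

Link Q1 2012→Q2 2012:
ΣP(Q2 2012)Q(Q1 2012) = 3×145 + 2×109 = 435 + 218 = 653
ΣP(Q1 2012)Q(Q1 2012) = 3×145 + 2×109 = 435 + 218 = 653
link = 653/653 = 1.000000
Link Q2 2012→Q3 2012:
ΣP(Q3 2012)Q(Q2 2012) = 3×125 + 3×128 = 375 + 384 = 759
ΣP(Q2 2012)Q(Q2 2012) = 3×125 + 2×128 = 375 + 256 = 631
link = 759/631 = 1.202853
Chained index = 100 × 1.000000 × 1.202853 = 120.2853

120.29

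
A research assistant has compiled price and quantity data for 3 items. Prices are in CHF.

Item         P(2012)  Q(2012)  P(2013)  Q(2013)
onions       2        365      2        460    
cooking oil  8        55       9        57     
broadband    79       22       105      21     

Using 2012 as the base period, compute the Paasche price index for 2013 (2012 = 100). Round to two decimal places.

Paasche price index uses current-period quantities as weights.
ΣP(2013)·Q(2013) = 2×460 + 9×57 + 105×21 = 920 + 513 + 2205 = 3638
ΣP(2012)·Q(2013) = 2×460 + 8×57 + 79×21 = 920 + 456 + 1659 = 3035
Index = 3638 / 3035 × 100 = 119.8682

119.87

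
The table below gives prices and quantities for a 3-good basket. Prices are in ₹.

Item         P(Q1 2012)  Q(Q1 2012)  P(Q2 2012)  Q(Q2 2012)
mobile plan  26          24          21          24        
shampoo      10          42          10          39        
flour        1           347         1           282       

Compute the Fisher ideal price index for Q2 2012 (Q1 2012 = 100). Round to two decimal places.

91.06

Laspeyres component (base-period weights):
ΣP(Q2 2012)Q(Q1 2012) = 21×24 + 10×42 + 1×347 = 504 + 420 + 347 = 1271
ΣP(Q1 2012)Q(Q1 2012) = 26×24 + 10×42 + 1×347 = 624 + 420 + 347 = 1391
L = 1271 / 1391 × 100 = 91.3731
Paasche component (current-period weights):
ΣP(Q2 2012)Q(Q2 2012) = 21×24 + 10×39 + 1×282 = 504 + 390 + 282 = 1176
ΣP(Q1 2012)Q(Q2 2012) = 26×24 + 10×39 + 1×282 = 624 + 390 + 282 = 1296
P = 1176 / 1296 × 100 = 90.7407
Fisher = √(L × P) = √(91.3731 × 90.7407) = 91.0564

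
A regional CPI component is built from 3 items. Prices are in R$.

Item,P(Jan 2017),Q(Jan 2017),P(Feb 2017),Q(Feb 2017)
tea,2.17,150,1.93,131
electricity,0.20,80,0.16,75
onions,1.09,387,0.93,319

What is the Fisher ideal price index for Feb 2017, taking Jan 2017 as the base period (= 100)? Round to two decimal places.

86.77

Laspeyres component (base-period weights):
ΣP(Feb 2017)Q(Jan 2017) = 1.93×150 + 0.16×80 + 0.93×387 = 289.5 + 12.8 + 359.91 = 662.21
ΣP(Jan 2017)Q(Jan 2017) = 2.17×150 + 0.20×80 + 1.09×387 = 325.5 + 16 + 421.83 = 763.33
L = 662.21 / 763.33 × 100 = 86.7528
Paasche component (current-period weights):
ΣP(Feb 2017)Q(Feb 2017) = 1.93×131 + 0.16×75 + 0.93×319 = 252.83 + 12 + 296.67 = 561.5
ΣP(Jan 2017)Q(Feb 2017) = 2.17×131 + 0.20×75 + 1.09×319 = 284.27 + 15 + 347.71 = 646.98
P = 561.5 / 646.98 × 100 = 86.7878
Fisher = √(L × P) = √(86.7528 × 86.7878) = 86.7703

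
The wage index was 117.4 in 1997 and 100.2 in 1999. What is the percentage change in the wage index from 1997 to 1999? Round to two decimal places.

-14.65%

Change = (100.2 − 117.4) / 117.4 × 100
       = -17.2 / 117.4 × 100 = -14.6508%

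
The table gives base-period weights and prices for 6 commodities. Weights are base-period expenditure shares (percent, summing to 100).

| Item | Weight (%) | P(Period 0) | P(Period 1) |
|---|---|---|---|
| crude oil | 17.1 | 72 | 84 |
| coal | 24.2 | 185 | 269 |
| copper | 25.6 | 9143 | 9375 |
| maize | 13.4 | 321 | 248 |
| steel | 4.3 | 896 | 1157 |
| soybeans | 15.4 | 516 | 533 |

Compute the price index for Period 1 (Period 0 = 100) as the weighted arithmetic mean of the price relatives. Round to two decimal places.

113.20

crude oil: 17.1 × (84/72) = 17.1 × 1.166667 = 19.9500
coal: 24.2 × (269/185) = 24.2 × 1.454054 = 35.1881
copper: 25.6 × (9375/9143) = 25.6 × 1.025375 = 26.2496
maize: 13.4 × (248/321) = 13.4 × 0.772586 = 10.3526
steel: 4.3 × (1157/896) = 4.3 × 1.291295 = 5.5526
soybeans: 15.4 × (533/516) = 15.4 × 1.032946 = 15.9074
Index = Σ wᵢ·(p₁ᵢ/p₀ᵢ) = 19.9500 + 35.1881 + 26.2496 + 10.3526 + 5.5526 + 15.9074 = 113.2003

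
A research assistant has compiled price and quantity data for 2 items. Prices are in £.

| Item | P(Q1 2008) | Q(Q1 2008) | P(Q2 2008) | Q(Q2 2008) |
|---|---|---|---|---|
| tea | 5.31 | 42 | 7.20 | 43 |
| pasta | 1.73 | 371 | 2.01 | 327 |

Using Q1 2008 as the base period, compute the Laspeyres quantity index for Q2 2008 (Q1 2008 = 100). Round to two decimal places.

Laspeyres quantity index uses base-period prices as weights.
ΣP(Q1 2008)·Q(Q2 2008) = 5.31×43 + 1.73×327 = 228.33 + 565.71 = 794.04
ΣP(Q1 2008)·Q(Q1 2008) = 5.31×42 + 1.73×371 = 223.02 + 641.83 = 864.85
Index = 794.04 / 864.85 × 100 = 91.8125

91.81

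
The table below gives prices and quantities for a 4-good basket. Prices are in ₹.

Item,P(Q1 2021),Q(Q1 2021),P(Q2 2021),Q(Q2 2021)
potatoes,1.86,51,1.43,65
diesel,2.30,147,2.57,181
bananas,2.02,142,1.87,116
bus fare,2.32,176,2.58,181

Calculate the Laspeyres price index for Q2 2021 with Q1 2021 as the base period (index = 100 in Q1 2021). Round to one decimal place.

Laspeyres price index uses base-period quantities as weights.
ΣP(Q2 2021)·Q(Q1 2021) = 1.43×51 + 2.57×147 + 1.87×142 + 2.58×176 = 72.93 + 377.79 + 265.54 + 454.08 = 1170.34
ΣP(Q1 2021)·Q(Q1 2021) = 1.86×51 + 2.30×147 + 2.02×142 + 2.32×176 = 94.86 + 338.1 + 286.84 + 408.32 = 1128.12
Index = 1170.34 / 1128.12 × 100 = 103.7425

103.7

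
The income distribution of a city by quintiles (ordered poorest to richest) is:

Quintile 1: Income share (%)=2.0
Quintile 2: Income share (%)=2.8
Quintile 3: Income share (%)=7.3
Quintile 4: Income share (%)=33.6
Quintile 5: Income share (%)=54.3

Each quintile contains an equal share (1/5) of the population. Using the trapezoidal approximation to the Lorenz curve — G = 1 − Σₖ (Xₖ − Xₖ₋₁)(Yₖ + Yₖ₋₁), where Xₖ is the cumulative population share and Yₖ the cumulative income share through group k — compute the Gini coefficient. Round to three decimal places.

Cumulative income shares Yₖ: 0.0200, 0.0480, 0.1210, 0.4570, 1.0000
Σ (Xₖ−Xₖ₋₁)(Yₖ+Yₖ₋₁) = (1/5)(0.0200+0.0000) + (1/5)(0.0480+0.0200) + (1/5)(0.1210+0.0480) + (1/5)(0.4570+0.1210) + (1/5)(1.0000+0.4570)
  = 0.0040 + 0.0136 + 0.0338 + 0.1156 + 0.2914 = 0.4584
G = 1 − 0.4584 = 0.5416

0.542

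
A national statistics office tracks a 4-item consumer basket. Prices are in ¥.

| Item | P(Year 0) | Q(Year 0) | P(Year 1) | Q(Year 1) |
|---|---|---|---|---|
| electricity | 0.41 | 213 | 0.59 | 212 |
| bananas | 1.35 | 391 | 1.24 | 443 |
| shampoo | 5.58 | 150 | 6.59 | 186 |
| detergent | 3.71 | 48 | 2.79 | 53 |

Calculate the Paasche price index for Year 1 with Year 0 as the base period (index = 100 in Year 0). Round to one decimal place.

106.7

Paasche price index uses current-period quantities as weights.
ΣP(Year 1)·Q(Year 1) = 0.59×212 + 1.24×443 + 6.59×186 + 2.79×53 = 125.08 + 549.32 + 1225.74 + 147.87 = 2048.01
ΣP(Year 0)·Q(Year 1) = 0.41×212 + 1.35×443 + 5.58×186 + 3.71×53 = 86.92 + 598.05 + 1037.88 + 196.63 = 1919.48
Index = 2048.01 / 1919.48 × 100 = 106.6961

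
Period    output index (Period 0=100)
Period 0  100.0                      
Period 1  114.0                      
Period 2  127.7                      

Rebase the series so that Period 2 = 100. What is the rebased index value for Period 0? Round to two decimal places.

Rebased(Period 0) = 100.0 / 127.7 × 100 = 78.3085

78.31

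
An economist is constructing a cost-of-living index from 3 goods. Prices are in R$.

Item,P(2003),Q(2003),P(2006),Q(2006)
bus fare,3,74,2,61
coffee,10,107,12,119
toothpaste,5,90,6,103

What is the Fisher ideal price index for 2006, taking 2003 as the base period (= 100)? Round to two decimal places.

Laspeyres component (base-period weights):
ΣP(2006)Q(2003) = 2×74 + 12×107 + 6×90 = 148 + 1284 + 540 = 1972
ΣP(2003)Q(2003) = 3×74 + 10×107 + 5×90 = 222 + 1070 + 450 = 1742
L = 1972 / 1742 × 100 = 113.2032
Paasche component (current-period weights):
ΣP(2006)Q(2006) = 2×61 + 12×119 + 6×103 = 122 + 1428 + 618 = 2168
ΣP(2003)Q(2006) = 3×61 + 10×119 + 5×103 = 183 + 1190 + 515 = 1888
P = 2168 / 1888 × 100 = 114.8305
Fisher = √(L × P) = √(113.2032 × 114.8305) = 114.0140

114.01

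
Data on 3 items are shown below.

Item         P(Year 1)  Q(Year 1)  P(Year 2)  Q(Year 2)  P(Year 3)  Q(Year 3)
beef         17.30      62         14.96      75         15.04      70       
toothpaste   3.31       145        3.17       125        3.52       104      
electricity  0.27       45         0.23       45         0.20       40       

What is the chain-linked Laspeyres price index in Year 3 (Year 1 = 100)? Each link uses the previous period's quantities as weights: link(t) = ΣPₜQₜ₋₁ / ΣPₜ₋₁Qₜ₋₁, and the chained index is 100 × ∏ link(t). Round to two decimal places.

92.14

Link Year 1→Year 2:
ΣP(Year 2)Q(Year 1) = 14.96×62 + 3.17×145 + 0.23×45 = 927.52 + 459.65 + 10.35 = 1397.52
ΣP(Year 1)Q(Year 1) = 17.30×62 + 3.31×145 + 0.27×45 = 1072.6 + 479.95 + 12.15 = 1564.7
link = 1397.52/1564.7 = 0.893155
Link Year 2→Year 3:
ΣP(Year 3)Q(Year 2) = 15.04×75 + 3.52×125 + 0.20×45 = 1128 + 440 + 9 = 1577
ΣP(Year 2)Q(Year 2) = 14.96×75 + 3.17×125 + 0.23×45 = 1122 + 396.25 + 10.35 = 1528.6
link = 1577/1528.6 = 1.031663
Chained index = 100 × 0.893155 × 1.031663 = 92.1435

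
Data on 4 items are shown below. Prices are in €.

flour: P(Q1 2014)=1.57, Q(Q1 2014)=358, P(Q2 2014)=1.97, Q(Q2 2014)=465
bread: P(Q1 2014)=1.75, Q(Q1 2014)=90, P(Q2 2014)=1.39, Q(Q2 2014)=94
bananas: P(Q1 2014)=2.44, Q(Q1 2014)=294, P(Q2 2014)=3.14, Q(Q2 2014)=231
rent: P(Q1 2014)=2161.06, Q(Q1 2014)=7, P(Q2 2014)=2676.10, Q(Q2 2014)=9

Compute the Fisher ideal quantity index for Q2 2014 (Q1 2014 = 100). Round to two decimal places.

Laspeyres component (base-period weights):
ΣP(Q1 2014)Q(Q2 2014) = 1.57×465 + 1.75×94 + 2.44×231 + 2161.06×9 = 730.05 + 164.5 + 563.64 + 19449.54 = 20907.73
ΣP(Q1 2014)Q(Q1 2014) = 1.57×358 + 1.75×90 + 2.44×294 + 2161.06×7 = 562.06 + 157.5 + 717.36 + 15127.42 = 16564.34
L = 20907.73 / 16564.34 × 100 = 126.2213
Paasche component (current-period weights):
ΣP(Q2 2014)Q(Q2 2014) = 1.97×465 + 1.39×94 + 3.14×231 + 2676.10×9 = 916.05 + 130.66 + 725.34 + 24084.9 = 25856.95
ΣP(Q2 2014)Q(Q1 2014) = 1.97×358 + 1.39×90 + 3.14×294 + 2676.10×7 = 705.26 + 125.1 + 923.16 + 18732.7 = 20486.22
P = 25856.95 / 20486.22 × 100 = 126.2163
Fisher = √(L × P) = √(126.2213 × 126.2163) = 126.2188

126.22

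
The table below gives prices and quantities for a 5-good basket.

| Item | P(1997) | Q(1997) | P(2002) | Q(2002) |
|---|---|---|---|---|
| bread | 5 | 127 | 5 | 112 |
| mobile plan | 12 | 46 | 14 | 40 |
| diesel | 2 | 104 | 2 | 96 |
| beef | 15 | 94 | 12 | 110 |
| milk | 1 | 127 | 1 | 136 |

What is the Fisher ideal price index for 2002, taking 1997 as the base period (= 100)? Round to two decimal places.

92.61

Laspeyres component (base-period weights):
ΣP(2002)Q(1997) = 5×127 + 14×46 + 2×104 + 12×94 + 1×127 = 635 + 644 + 208 + 1128 + 127 = 2742
ΣP(1997)Q(1997) = 5×127 + 12×46 + 2×104 + 15×94 + 1×127 = 635 + 552 + 208 + 1410 + 127 = 2932
L = 2742 / 2932 × 100 = 93.5198
Paasche component (current-period weights):
ΣP(2002)Q(2002) = 5×112 + 14×40 + 2×96 + 12×110 + 1×136 = 560 + 560 + 192 + 1320 + 136 = 2768
ΣP(1997)Q(2002) = 5×112 + 12×40 + 2×96 + 15×110 + 1×136 = 560 + 480 + 192 + 1650 + 136 = 3018
P = 2768 / 3018 × 100 = 91.7164
Fisher = √(L × P) = √(93.5198 × 91.7164) = 92.6137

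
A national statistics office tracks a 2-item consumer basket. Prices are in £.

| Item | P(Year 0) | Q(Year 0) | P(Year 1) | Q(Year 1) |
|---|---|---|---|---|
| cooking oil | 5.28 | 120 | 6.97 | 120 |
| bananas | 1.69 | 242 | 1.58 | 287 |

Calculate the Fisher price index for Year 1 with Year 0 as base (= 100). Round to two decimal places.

116.10

Laspeyres component (base-period weights):
ΣP(Year 1)Q(Year 0) = 6.97×120 + 1.58×242 = 836.4 + 382.36 = 1218.76
ΣP(Year 0)Q(Year 0) = 5.28×120 + 1.69×242 = 633.6 + 408.98 = 1042.58
L = 1218.76 / 1042.58 × 100 = 116.8985
Paasche component (current-period weights):
ΣP(Year 1)Q(Year 1) = 6.97×120 + 1.58×287 = 836.4 + 453.46 = 1289.86
ΣP(Year 0)Q(Year 1) = 5.28×120 + 1.69×287 = 633.6 + 485.03 = 1118.63
P = 1289.86 / 1118.63 × 100 = 115.3071
Fisher = √(L × P) = √(116.8985 × 115.3071) = 116.1001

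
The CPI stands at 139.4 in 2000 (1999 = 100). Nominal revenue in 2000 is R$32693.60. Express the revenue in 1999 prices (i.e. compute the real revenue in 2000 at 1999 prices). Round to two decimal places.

23453.08

Real = Nominal ÷ (Index/100) = 32693.60 ÷ (139.4/100)
     = 32693.60 ÷ 1.394 = 23453.0846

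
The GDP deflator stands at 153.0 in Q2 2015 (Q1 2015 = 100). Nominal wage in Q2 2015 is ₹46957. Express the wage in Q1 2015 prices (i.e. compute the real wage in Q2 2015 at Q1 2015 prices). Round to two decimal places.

30690.85

Real = Nominal ÷ (Index/100) = 46957 ÷ (153.0/100)
     = 46957 ÷ 1.530 = 30690.8497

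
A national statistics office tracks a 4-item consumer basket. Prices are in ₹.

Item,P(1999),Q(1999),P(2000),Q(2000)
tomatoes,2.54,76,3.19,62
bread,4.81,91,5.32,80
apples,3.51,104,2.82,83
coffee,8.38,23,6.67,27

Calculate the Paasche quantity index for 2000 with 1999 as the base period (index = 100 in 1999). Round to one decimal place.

88.4

Paasche quantity index uses current-period prices as weights.
ΣP(2000)·Q(2000) = 3.19×62 + 5.32×80 + 2.82×83 + 6.67×27 = 197.78 + 425.6 + 234.06 + 180.09 = 1037.53
ΣP(2000)·Q(1999) = 3.19×76 + 5.32×91 + 2.82×104 + 6.67×23 = 242.44 + 484.12 + 293.28 + 153.41 = 1173.25
Index = 1037.53 / 1173.25 × 100 = 88.4321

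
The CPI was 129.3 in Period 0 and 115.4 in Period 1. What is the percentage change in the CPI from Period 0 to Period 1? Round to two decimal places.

Change = (115.4 − 129.3) / 129.3 × 100
       = -13.9 / 129.3 × 100 = -10.7502%

-10.75%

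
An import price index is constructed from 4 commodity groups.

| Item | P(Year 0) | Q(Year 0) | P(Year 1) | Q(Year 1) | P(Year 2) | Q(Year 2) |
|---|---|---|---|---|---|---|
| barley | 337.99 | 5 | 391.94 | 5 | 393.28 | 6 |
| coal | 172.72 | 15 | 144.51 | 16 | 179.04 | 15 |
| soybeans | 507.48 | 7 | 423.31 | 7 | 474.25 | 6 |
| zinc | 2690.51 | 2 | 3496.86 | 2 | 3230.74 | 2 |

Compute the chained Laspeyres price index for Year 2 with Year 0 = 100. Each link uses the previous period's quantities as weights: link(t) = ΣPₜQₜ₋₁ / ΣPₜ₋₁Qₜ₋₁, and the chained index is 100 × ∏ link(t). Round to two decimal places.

Link Year 0→Year 1:
ΣP(Year 1)Q(Year 0) = 391.94×5 + 144.51×15 + 423.31×7 + 3496.86×2 = 1959.7 + 2167.65 + 2963.17 + 6993.72 = 14084.24
ΣP(Year 0)Q(Year 0) = 337.99×5 + 172.72×15 + 507.48×7 + 2690.51×2 = 1689.95 + 2590.8 + 3552.36 + 5381.02 = 13214.13
link = 14084.24/13214.13 = 1.065847
Link Year 1→Year 2:
ΣP(Year 2)Q(Year 1) = 393.28×5 + 179.04×16 + 474.25×7 + 3230.74×2 = 1966.4 + 2864.64 + 3319.75 + 6461.48 = 14612.27
ΣP(Year 1)Q(Year 1) = 391.94×5 + 144.51×16 + 423.31×7 + 3496.86×2 = 1959.7 + 2312.16 + 2963.17 + 6993.72 = 14228.75
link = 14612.27/14228.75 = 1.026954
Chained index = 100 × 1.065847 × 1.026954 = 109.4576

109.46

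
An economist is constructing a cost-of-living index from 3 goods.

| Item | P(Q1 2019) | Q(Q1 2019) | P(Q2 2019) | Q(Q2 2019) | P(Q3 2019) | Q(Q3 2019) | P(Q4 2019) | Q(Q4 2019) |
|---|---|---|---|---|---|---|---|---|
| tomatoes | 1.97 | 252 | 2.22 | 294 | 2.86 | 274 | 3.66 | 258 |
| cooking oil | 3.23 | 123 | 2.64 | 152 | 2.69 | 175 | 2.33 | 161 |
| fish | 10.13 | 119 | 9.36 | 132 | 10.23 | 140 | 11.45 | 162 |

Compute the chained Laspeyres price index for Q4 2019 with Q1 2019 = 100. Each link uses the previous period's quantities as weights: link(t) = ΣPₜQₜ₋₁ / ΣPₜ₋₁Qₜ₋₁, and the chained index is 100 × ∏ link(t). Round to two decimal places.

121.25

Link Q1 2019→Q2 2019:
ΣP(Q2 2019)Q(Q1 2019) = 2.22×252 + 2.64×123 + 9.36×119 = 559.44 + 324.72 + 1113.84 = 1998
ΣP(Q1 2019)Q(Q1 2019) = 1.97×252 + 3.23×123 + 10.13×119 = 496.44 + 397.29 + 1205.47 = 2099.2
link = 1998/2099.2 = 0.951791
Link Q2 2019→Q3 2019:
ΣP(Q3 2019)Q(Q2 2019) = 2.86×294 + 2.69×152 + 10.23×132 = 840.84 + 408.88 + 1350.36 = 2600.08
ΣP(Q2 2019)Q(Q2 2019) = 2.22×294 + 2.64×152 + 9.36×132 = 652.68 + 401.28 + 1235.52 = 2289.48
link = 2600.08/2289.48 = 1.135664
Link Q3 2019→Q4 2019:
ΣP(Q4 2019)Q(Q3 2019) = 3.66×274 + 2.33×175 + 11.45×140 = 1002.84 + 407.75 + 1603 = 3013.59
ΣP(Q3 2019)Q(Q3 2019) = 2.86×274 + 2.69×175 + 10.23×140 = 783.64 + 470.75 + 1432.2 = 2686.59
link = 3013.59/2686.59 = 1.121716
Chained index = 100 × 0.951791 × 1.135664 × 1.121716 = 121.2479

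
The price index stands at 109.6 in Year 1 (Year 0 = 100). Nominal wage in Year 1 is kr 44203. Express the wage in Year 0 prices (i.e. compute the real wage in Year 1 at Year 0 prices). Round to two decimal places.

Real = Nominal ÷ (Index/100) = 44203 ÷ (109.6/100)
     = 44203 ÷ 1.096 = 40331.2044

40331.20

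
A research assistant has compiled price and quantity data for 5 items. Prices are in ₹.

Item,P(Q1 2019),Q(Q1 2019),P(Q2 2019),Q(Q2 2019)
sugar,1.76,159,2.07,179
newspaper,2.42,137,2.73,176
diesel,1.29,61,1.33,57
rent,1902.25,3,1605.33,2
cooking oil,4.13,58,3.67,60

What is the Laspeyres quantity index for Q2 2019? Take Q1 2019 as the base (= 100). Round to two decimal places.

Laspeyres quantity index uses base-period prices as weights.
ΣP(Q1 2019)·Q(Q2 2019) = 1.76×179 + 2.42×176 + 1.29×57 + 1902.25×2 + 4.13×60 = 315.04 + 425.92 + 73.53 + 3804.5 + 247.8 = 4866.79
ΣP(Q1 2019)·Q(Q1 2019) = 1.76×159 + 2.42×137 + 1.29×61 + 1902.25×3 + 4.13×58 = 279.84 + 331.54 + 78.69 + 5706.75 + 239.54 = 6636.36
Index = 4866.79 / 6636.36 × 100 = 73.3352

73.34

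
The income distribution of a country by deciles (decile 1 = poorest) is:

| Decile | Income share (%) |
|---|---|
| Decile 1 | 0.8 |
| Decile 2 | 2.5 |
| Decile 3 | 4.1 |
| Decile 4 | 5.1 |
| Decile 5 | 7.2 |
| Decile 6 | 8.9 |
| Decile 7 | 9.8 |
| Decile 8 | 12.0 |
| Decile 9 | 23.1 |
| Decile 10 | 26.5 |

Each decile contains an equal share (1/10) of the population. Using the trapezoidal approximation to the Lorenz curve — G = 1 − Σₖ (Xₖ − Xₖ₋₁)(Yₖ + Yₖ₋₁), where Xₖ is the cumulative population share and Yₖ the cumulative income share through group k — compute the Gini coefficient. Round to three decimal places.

Cumulative income shares Yₖ: 0.0080, 0.0330, 0.0740, 0.1250, 0.1970, 0.2860, 0.3840, 0.5040, 0.7350, 1.0000
Σ (Xₖ−Xₖ₋₁)(Yₖ+Yₖ₋₁) = (1/10)(0.0080+0.0000) + (1/10)(0.0330+0.0080) + (1/10)(0.0740+0.0330) + (1/10)(0.1250+0.0740) + (1/10)(0.1970+0.1250) + (1/10)(0.2860+0.1970) + (1/10)(0.3840+0.2860) + (1/10)(0.5040+0.3840) + (1/10)(0.7350+0.5040) + (1/10)(1.0000+0.7350)
  = 0.0008 + 0.0041 + 0.0107 + 0.0199 + 0.0322 + 0.0483 + 0.0670 + 0.0888 + 0.1239 + 0.1735 = 0.5692
G = 1 − 0.5692 = 0.4308

0.431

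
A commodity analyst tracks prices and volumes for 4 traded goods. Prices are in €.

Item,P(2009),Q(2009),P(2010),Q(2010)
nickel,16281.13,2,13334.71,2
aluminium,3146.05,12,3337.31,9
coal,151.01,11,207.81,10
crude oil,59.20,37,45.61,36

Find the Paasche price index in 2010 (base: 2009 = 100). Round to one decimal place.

93.7

Paasche price index uses current-period quantities as weights.
ΣP(2010)·Q(2010) = 13334.71×2 + 3337.31×9 + 207.81×10 + 45.61×36 = 26669.42 + 30035.79 + 2078.1 + 1641.96 = 60425.27
ΣP(2009)·Q(2010) = 16281.13×2 + 3146.05×9 + 151.01×10 + 59.20×36 = 32562.26 + 28314.45 + 1510.1 + 2131.2 = 64518.01
Index = 60425.27 / 64518.01 × 100 = 93.6564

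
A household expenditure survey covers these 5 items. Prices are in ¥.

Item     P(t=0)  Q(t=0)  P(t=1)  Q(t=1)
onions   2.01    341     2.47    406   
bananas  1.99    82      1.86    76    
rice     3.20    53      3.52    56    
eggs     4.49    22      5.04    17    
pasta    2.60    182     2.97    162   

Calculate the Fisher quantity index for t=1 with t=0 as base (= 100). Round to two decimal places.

103.75

Laspeyres component (base-period weights):
ΣP(t=0)Q(t=1) = 2.01×406 + 1.99×76 + 3.20×56 + 4.49×17 + 2.60×162 = 816.06 + 151.24 + 179.2 + 76.33 + 421.2 = 1644.03
ΣP(t=0)Q(t=0) = 2.01×341 + 1.99×82 + 3.20×53 + 4.49×22 + 2.60×182 = 685.41 + 163.18 + 169.6 + 98.78 + 473.2 = 1590.17
L = 1644.03 / 1590.17 × 100 = 103.3871
Paasche component (current-period weights):
ΣP(t=1)Q(t=1) = 2.47×406 + 1.86×76 + 3.52×56 + 5.04×17 + 2.97×162 = 1002.82 + 141.36 + 197.12 + 85.68 + 481.14 = 1908.12
ΣP(t=1)Q(t=0) = 2.47×341 + 1.86×82 + 3.52×53 + 5.04×22 + 2.97×182 = 842.27 + 152.52 + 186.56 + 110.88 + 540.54 = 1832.77
P = 1908.12 / 1832.77 × 100 = 104.1113
Fisher = √(L × P) = √(103.3871 × 104.1113) = 103.7485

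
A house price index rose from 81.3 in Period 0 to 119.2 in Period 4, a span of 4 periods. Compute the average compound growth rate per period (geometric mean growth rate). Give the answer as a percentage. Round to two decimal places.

Growth factor = (119.2/81.3)^(1/4) = (1.466175)^(1/4) = 1.100389
Growth rate = 1.100389 − 1 = 0.100389 = 10.0389%

10.04%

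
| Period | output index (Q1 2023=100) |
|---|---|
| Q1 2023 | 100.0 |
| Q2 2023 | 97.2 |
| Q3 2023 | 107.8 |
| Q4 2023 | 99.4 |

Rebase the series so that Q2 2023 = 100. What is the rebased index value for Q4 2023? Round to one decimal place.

102.3

Rebased(Q4 2023) = 99.4 / 97.2 × 100 = 102.2634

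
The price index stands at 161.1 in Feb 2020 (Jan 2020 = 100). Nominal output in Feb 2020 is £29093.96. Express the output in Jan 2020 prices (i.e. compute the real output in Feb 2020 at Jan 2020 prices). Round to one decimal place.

18059.6

Real = Nominal ÷ (Index/100) = 29093.96 ÷ (161.1/100)
     = 29093.96 ÷ 1.611 = 18059.5655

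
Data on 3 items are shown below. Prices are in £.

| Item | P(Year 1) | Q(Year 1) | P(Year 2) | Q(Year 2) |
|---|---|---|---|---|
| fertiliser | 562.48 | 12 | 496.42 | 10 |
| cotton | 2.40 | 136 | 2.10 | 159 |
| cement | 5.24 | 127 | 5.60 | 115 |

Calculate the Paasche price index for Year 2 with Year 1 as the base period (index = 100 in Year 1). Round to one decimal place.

89.9

Paasche price index uses current-period quantities as weights.
ΣP(Year 2)·Q(Year 2) = 496.42×10 + 2.10×159 + 5.60×115 = 4964.2 + 333.9 + 644 = 5942.1
ΣP(Year 1)·Q(Year 2) = 562.48×10 + 2.40×159 + 5.24×115 = 5624.8 + 381.6 + 602.6 = 6609
Index = 5942.1 / 6609 × 100 = 89.9092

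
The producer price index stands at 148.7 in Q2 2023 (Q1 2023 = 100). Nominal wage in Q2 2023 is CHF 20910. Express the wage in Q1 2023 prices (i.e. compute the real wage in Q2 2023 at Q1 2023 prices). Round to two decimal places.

Real = Nominal ÷ (Index/100) = 20910 ÷ (148.7/100)
     = 20910 ÷ 1.487 = 14061.8695

14061.87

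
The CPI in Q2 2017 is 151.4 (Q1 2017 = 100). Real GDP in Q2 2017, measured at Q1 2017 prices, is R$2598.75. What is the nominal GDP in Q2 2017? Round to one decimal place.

3934.5

Nominal = Real × (Index/100) = 2598.75 × (151.4/100)
        = 2598.75 × 1.514 = 3934.5075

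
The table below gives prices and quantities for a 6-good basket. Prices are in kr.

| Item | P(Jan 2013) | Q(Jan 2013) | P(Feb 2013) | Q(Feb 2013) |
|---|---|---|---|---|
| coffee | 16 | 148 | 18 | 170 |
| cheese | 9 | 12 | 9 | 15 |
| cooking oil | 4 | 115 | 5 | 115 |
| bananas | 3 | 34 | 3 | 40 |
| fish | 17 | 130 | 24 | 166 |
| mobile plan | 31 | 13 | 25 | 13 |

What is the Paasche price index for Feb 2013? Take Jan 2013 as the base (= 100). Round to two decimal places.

Paasche price index uses current-period quantities as weights.
ΣP(Feb 2013)·Q(Feb 2013) = 18×170 + 9×15 + 5×115 + 3×40 + 24×166 + 25×13 = 3060 + 135 + 575 + 120 + 3984 + 325 = 8199
ΣP(Jan 2013)·Q(Feb 2013) = 16×170 + 9×15 + 4×115 + 3×40 + 17×166 + 31×13 = 2720 + 135 + 460 + 120 + 2822 + 403 = 6660
Index = 8199 / 6660 × 100 = 123.1081

123.11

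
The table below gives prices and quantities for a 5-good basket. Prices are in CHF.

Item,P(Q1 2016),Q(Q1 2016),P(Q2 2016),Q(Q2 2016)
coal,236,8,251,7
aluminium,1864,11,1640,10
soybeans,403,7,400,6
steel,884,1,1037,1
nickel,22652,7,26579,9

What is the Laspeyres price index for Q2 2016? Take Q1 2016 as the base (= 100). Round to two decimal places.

Laspeyres price index uses base-period quantities as weights.
ΣP(Q2 2016)·Q(Q1 2016) = 251×8 + 1640×11 + 400×7 + 1037×1 + 26579×7 = 2008 + 18040 + 2800 + 1037 + 186053 = 209938
ΣP(Q1 2016)·Q(Q1 2016) = 236×8 + 1864×11 + 403×7 + 884×1 + 22652×7 = 1888 + 20504 + 2821 + 884 + 158564 = 184661
Index = 209938 / 184661 × 100 = 113.6883

113.69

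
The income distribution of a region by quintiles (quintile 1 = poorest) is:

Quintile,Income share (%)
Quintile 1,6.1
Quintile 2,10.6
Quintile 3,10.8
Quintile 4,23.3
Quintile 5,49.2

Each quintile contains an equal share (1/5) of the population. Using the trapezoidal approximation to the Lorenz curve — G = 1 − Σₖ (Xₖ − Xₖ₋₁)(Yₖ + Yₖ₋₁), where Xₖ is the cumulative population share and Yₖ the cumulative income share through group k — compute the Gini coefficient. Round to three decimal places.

Cumulative income shares Yₖ: 0.0610, 0.1670, 0.2750, 0.5080, 1.0000
Σ (Xₖ−Xₖ₋₁)(Yₖ+Yₖ₋₁) = (1/5)(0.0610+0.0000) + (1/5)(0.1670+0.0610) + (1/5)(0.2750+0.1670) + (1/5)(0.5080+0.2750) + (1/5)(1.0000+0.5080)
  = 0.0122 + 0.0456 + 0.0884 + 0.1566 + 0.3016 = 0.6044
G = 1 − 0.6044 = 0.3956

0.396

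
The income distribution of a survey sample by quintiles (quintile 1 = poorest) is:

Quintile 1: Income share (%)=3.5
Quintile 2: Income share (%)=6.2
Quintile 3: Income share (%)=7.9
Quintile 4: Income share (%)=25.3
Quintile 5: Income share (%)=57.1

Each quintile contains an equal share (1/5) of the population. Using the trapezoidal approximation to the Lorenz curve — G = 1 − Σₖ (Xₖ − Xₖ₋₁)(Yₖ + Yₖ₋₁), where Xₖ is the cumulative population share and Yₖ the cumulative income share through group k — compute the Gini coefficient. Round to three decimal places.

Cumulative income shares Yₖ: 0.0350, 0.0970, 0.1760, 0.4290, 1.0000
Σ (Xₖ−Xₖ₋₁)(Yₖ+Yₖ₋₁) = (1/5)(0.0350+0.0000) + (1/5)(0.0970+0.0350) + (1/5)(0.1760+0.0970) + (1/5)(0.4290+0.1760) + (1/5)(1.0000+0.4290)
  = 0.0070 + 0.0264 + 0.0546 + 0.1210 + 0.2858 = 0.4948
G = 1 − 0.4948 = 0.5052

0.505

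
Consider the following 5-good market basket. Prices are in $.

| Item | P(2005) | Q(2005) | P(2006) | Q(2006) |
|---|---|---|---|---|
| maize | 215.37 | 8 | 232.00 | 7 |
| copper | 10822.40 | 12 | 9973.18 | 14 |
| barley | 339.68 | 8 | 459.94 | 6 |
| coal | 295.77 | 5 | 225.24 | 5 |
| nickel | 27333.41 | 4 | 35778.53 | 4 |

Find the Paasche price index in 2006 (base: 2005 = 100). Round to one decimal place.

108.4

Paasche price index uses current-period quantities as weights.
ΣP(2006)·Q(2006) = 232.00×7 + 9973.18×14 + 459.94×6 + 225.24×5 + 35778.53×4 = 1624 + 139624.52 + 2759.64 + 1126.2 + 143114.12 = 288248.48
ΣP(2005)·Q(2006) = 215.37×7 + 10822.40×14 + 339.68×6 + 295.77×5 + 27333.41×4 = 1507.59 + 151513.6 + 2038.08 + 1478.85 + 109333.64 = 265871.76
Index = 288248.48 / 265871.76 × 100 = 108.4164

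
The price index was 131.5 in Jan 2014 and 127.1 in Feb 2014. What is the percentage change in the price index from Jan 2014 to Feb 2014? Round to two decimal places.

-3.35%

Change = (127.1 − 131.5) / 131.5 × 100
       = -4.4 / 131.5 × 100 = -3.3460%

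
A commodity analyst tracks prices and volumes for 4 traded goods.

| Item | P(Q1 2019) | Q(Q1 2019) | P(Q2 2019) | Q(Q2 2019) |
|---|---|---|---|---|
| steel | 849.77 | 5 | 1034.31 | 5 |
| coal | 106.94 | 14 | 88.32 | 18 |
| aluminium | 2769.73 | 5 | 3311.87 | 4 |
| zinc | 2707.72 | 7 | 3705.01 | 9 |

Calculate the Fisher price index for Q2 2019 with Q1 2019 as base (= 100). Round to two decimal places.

127.52

Laspeyres component (base-period weights):
ΣP(Q2 2019)Q(Q1 2019) = 1034.31×5 + 88.32×14 + 3311.87×5 + 3705.01×7 = 5171.55 + 1236.48 + 16559.35 + 25935.07 = 48902.45
ΣP(Q1 2019)Q(Q1 2019) = 849.77×5 + 106.94×14 + 2769.73×5 + 2707.72×7 = 4248.85 + 1497.16 + 13848.65 + 18954.04 = 38548.7
L = 48902.45 / 38548.7 × 100 = 126.8589
Paasche component (current-period weights):
ΣP(Q2 2019)Q(Q2 2019) = 1034.31×5 + 88.32×18 + 3311.87×4 + 3705.01×9 = 5171.55 + 1589.76 + 13247.48 + 33345.09 = 53353.88
ΣP(Q1 2019)Q(Q2 2019) = 849.77×5 + 106.94×18 + 2769.73×4 + 2707.72×9 = 4248.85 + 1924.92 + 11078.92 + 24369.48 = 41622.17
P = 53353.88 / 41622.17 × 100 = 128.1862
Fisher = √(L × P) = √(126.8589 × 128.1862) = 127.5208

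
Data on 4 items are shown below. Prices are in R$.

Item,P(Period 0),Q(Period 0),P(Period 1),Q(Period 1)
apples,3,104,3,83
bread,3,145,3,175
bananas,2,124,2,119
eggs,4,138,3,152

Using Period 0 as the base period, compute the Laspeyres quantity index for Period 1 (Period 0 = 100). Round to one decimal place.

Laspeyres quantity index uses base-period prices as weights.
ΣP(Period 0)·Q(Period 1) = 3×83 + 3×175 + 2×119 + 4×152 = 249 + 525 + 238 + 608 = 1620
ΣP(Period 0)·Q(Period 0) = 3×104 + 3×145 + 2×124 + 4×138 = 312 + 435 + 248 + 552 = 1547
Index = 1620 / 1547 × 100 = 104.7188

104.7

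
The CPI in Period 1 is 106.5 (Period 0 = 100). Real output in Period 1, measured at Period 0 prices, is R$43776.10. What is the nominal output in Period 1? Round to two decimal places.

46621.55

Nominal = Real × (Index/100) = 43776.10 × (106.5/100)
        = 43776.10 × 1.065 = 46621.5465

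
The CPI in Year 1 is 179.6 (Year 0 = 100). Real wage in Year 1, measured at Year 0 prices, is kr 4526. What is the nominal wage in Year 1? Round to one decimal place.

8128.7

Nominal = Real × (Index/100) = 4526 × (179.6/100)
        = 4526 × 1.796 = 8128.6960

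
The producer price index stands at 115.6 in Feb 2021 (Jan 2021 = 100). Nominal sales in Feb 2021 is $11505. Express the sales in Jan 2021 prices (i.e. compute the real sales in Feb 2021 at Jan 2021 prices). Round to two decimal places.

Real = Nominal ÷ (Index/100) = 11505 ÷ (115.6/100)
     = 11505 ÷ 1.156 = 9952.4221

9952.42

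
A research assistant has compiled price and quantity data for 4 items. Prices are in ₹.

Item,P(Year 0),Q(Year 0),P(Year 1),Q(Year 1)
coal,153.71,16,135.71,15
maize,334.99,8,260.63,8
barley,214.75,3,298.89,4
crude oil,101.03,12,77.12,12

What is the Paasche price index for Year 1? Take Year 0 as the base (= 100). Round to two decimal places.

88.45

Paasche price index uses current-period quantities as weights.
ΣP(Year 1)·Q(Year 1) = 135.71×15 + 260.63×8 + 298.89×4 + 77.12×12 = 2035.65 + 2085.04 + 1195.56 + 925.44 = 6241.69
ΣP(Year 0)·Q(Year 1) = 153.71×15 + 334.99×8 + 214.75×4 + 101.03×12 = 2305.65 + 2679.92 + 859 + 1212.36 = 7056.93
Index = 6241.69 / 7056.93 × 100 = 88.4477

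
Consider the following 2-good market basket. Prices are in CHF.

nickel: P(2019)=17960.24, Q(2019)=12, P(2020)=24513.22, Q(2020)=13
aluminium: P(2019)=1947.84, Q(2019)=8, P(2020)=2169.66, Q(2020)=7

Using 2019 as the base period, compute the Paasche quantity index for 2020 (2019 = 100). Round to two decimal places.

107.17

Paasche quantity index uses current-period prices as weights.
ΣP(2020)·Q(2020) = 24513.22×13 + 2169.66×7 = 318671.86 + 15187.62 = 333859.48
ΣP(2020)·Q(2019) = 24513.22×12 + 2169.66×8 = 294158.64 + 17357.28 = 311515.92
Index = 333859.48 / 311515.92 × 100 = 107.1725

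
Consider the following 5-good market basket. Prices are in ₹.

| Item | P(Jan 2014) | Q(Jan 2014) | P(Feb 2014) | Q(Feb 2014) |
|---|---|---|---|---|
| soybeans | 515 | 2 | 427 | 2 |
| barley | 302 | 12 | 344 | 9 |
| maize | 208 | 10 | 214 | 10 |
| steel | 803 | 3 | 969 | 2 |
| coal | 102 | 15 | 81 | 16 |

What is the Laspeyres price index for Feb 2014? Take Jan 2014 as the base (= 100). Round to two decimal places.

Laspeyres price index uses base-period quantities as weights.
ΣP(Feb 2014)·Q(Jan 2014) = 427×2 + 344×12 + 214×10 + 969×3 + 81×15 = 854 + 4128 + 2140 + 2907 + 1215 = 11244
ΣP(Jan 2014)·Q(Jan 2014) = 515×2 + 302×12 + 208×10 + 803×3 + 102×15 = 1030 + 3624 + 2080 + 2409 + 1530 = 10673
Index = 11244 / 10673 × 100 = 105.3499

105.35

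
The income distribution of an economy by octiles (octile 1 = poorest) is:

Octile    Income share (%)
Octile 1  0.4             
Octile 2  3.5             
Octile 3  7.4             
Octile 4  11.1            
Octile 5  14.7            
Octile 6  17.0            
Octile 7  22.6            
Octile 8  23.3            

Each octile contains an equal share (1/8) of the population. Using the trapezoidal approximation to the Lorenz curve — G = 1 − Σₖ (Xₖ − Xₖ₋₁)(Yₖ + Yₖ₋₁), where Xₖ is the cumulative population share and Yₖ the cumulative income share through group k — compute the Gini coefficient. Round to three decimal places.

Cumulative income shares Yₖ: 0.0040, 0.0390, 0.1130, 0.2240, 0.3710, 0.5410, 0.7670, 1.0000
Σ (Xₖ−Xₖ₋₁)(Yₖ+Yₖ₋₁) = (1/8)(0.0040+0.0000) + (1/8)(0.0390+0.0040) + (1/8)(0.1130+0.0390) + (1/8)(0.2240+0.1130) + (1/8)(0.3710+0.2240) + (1/8)(0.5410+0.3710) + (1/8)(0.7670+0.5410) + (1/8)(1.0000+0.7670)
  = 0.0005 + 0.0054 + 0.0190 + 0.0421 + 0.0744 + 0.1140 + 0.1635 + 0.2209 = 0.6398
G = 1 − 0.6398 = 0.3602

0.360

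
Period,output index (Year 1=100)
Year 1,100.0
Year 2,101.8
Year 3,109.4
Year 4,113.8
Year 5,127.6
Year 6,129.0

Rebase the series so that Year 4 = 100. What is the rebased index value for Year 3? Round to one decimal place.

96.1

Rebased(Year 3) = 109.4 / 113.8 × 100 = 96.1336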